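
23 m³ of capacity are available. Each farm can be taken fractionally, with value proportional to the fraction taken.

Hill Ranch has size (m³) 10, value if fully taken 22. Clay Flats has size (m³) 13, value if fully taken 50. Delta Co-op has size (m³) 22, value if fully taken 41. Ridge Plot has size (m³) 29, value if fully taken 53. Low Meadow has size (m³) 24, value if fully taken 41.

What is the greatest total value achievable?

72

Sort by value density: Clay Flats 50/13≈3.85, Hill Ranch 22/10≈2.2, Delta Co-op 41/22≈1.86, Ridge Plot 53/29≈1.83, Low Meadow 41/24≈1.71.
All 13 m³ of Clay Flats fit (value 50) — 10 remain.
Take all of Hill Ranch (10 m³, value 22) — 0 m³ left.
Total value = 72.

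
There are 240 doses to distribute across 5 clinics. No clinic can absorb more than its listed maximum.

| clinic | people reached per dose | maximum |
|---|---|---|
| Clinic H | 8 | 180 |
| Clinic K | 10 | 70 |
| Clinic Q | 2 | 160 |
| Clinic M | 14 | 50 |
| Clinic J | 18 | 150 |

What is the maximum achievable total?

3800

Order the clinics by people reached per dose: Clinic J 18 > Clinic M 14 > Clinic K 10 > Clinic H 8 > Clinic Q 2.
Clinic J: +150 to 150 (cap) → 90 left.
Clinic M takes 50 to reach its cap of 50 → 40 left.
Only 40 left; Clinic K takes them to reach 40.
Total = 10×40 + 14×50 + 18×150 = 3800.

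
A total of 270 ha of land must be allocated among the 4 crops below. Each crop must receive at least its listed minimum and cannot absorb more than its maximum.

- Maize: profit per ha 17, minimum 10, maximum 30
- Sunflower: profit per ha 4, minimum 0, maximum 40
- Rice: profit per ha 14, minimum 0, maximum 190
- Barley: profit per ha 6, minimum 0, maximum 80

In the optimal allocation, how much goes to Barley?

Meeting every minimum uses 10+0+0+0 = 10 ha, leaving 260.
Rank by profit per ha: Maize 17 > Rice 14 > Barley 6 > Sunflower 4.
Maize: +20 to 30 (cap) → 240 left.
Rice: +190 to 190 (cap) → 50 left.
Barley: +50 (room for 80) → 50. Pool exhausted.

50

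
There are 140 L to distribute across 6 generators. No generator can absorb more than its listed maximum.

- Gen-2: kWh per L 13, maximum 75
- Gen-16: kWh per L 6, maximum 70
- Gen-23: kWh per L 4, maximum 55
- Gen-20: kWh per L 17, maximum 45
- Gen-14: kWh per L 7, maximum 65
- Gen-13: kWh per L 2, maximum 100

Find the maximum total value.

Highest kWh per L first: Gen-20 17 > Gen-2 13 > Gen-14 7 > Gen-16 6 > Gen-23 4 > Gen-13 2.
Give Gen-20 45 to hit its cap of 45 → 95 left.
Gen-2 takes 75 to reach its cap of 75 → 20 left.
Only 20 left; Gen-14 takes them to reach 20.
Total = 13×75 + 17×45 + 7×20 = 1880.

1880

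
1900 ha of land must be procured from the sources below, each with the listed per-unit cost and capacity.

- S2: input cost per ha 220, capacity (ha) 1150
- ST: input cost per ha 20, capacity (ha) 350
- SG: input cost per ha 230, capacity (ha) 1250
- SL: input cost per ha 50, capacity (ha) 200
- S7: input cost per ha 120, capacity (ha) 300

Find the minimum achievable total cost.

284000

Fill from the cheapest source first.
ST (20): use full 350 — 1550 ha to go.
SL at 50: take all 200 ha — 1350 still needed.
S7 at 120: take all 300 ha — 1050 still needed.
Take 1050 from S2 at 220 to finish.
SG: unused.
Cost = 350×20 + 200×50 + 300×120 + 1050×220 = 284000.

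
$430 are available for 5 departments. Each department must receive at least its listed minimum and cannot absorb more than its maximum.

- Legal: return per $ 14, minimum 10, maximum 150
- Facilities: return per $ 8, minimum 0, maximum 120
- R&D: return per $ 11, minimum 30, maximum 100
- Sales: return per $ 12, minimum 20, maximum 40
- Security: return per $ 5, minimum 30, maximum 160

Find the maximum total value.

Meeting every minimum uses 10+0+30+20+30 = 90 $, leaving 340.
Rank by return per $: Legal 14 > Sales 12 > R&D 11 > Facilities 8 > Security 5.
Give Legal 140 more to hit its cap of 150 ; 200 left.
Sales: +20 to 40 (cap) ; 180 left.
Give R&D 70 more to hit its cap of 100 ; 110 left.
Only 110 left; Facilities takes them to reach 110.
Total = 14×150 + 8×110 + 11×100 + 12×40 + 5×30 = 4710.

4710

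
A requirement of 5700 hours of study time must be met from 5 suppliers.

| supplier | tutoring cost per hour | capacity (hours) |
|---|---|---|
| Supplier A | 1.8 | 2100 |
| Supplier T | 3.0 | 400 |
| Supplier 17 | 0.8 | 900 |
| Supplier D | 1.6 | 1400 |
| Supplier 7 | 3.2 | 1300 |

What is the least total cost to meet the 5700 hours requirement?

Fill from the cheapest supplier first.
Supplier 17 at 0.8: take all 900 hours → 4800 still needed.
Supplier D at 1.6: take all 1400 hours → 3400 still needed.
Supplier A (1.8): use full 2100 → 1300 hours to go.
Supplier T at 3.0: take all 400 hours → 900 still needed.
Take 900 from Supplier 7 at 3.2 to finish.
Cost = 900×0.8 + 1400×1.6 + 2100×1.8 + 400×3.0 + 900×3.2 = 10820.

10820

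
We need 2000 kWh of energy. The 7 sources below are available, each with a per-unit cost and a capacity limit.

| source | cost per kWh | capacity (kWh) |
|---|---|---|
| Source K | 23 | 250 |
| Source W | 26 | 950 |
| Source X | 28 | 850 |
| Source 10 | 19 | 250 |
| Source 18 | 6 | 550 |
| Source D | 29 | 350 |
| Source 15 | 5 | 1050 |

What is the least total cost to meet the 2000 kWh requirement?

16750

Cheapest first:
Source 15 (5): use full 1050 — 950 kWh to go.
Source 18 (6): use full 550 — 400 kWh to go.
Take 250 from Source 10 at 19 — need 150 more.
Source K at 23: take 150 of its 250 — requirement met.
Source W, Source X, Source D: unused.
Cost = 1050×5 + 550×6 + 250×19 + 150×23 = 16750.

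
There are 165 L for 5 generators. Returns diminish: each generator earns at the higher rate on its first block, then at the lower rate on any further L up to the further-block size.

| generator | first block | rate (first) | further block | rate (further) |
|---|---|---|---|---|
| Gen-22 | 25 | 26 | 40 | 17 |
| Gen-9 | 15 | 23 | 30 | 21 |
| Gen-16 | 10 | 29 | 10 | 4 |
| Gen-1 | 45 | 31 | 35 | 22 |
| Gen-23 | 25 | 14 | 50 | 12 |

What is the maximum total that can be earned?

Rank every tier by rate: Gen-1/tier1 31 > Gen-16/tier1 29 > Gen-22/tier1 26 > Gen-9/tier1 23 > Gen-1/tier2 22 > Gen-9/tier2 21 > Gen-22/tier2 17 > Gen-23/tier1 14 > Gen-23/tier2 12 > Gen-16/tier2 4.
Gen-1 tier1 at 31: fill all 45 ; 120 left.
Fill Gen-16 tier1 block (10 at 29) ; 110 left.
Gen-22/tier1 (26): +25 ; 85 left.
Fill Gen-9 tier1 block (15 at 23) ; 70 left.
Gen-1 tier2 at 22: fill all 35 ; 35 left.
Fill Gen-9 tier2 block (30 at 21) ; 5 left.
Gen-22 tier2 at 17: only 5 left, fill 5.
Total = 31×45 + 29×10 + 26×25 + 23×15 + 22×35 + 21×30 + 17×5 = 4165.

4165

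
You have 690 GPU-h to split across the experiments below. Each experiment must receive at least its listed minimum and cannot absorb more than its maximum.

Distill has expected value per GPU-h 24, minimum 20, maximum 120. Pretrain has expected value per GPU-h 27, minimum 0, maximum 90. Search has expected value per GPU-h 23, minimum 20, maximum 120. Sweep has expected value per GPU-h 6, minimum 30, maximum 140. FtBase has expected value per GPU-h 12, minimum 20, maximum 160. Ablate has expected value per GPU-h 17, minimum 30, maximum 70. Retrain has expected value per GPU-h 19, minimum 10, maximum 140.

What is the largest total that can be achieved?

Meeting every minimum uses 20+0+20+30+20+30+10 = 130 GPU-h, leaving 560.
Rank by expected value per GPU-h: Pretrain 27 > Distill 24 > Search 23 > Retrain 19 > Ablate 17 > FtBase 12 > Sweep 6.
Pretrain: +90 to 90 (cap) — 470 left.
Give Distill 100 more to hit its cap of 120 — 370 left.
Search takes 100 more to reach its cap of 120 — 270 left.
Give Retrain 130 more to hit its cap of 140 — 140 left.
Ablate: +40 to 70 (cap) — 100 left.
FtBase: +100 (room for 140) → 120. Pool exhausted.
Total = 24×120 + 27×90 + 23×120 + 6×30 + 12×120 + 17×70 + 19×140 = 13540.

13540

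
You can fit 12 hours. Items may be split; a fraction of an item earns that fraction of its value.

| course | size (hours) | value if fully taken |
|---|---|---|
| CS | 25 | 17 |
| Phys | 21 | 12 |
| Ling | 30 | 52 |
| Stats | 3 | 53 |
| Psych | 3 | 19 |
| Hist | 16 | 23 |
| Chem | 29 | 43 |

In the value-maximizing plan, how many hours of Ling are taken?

6

Sort by value density: Stats 53/3≈17.7, Psych 19/3≈6.33, Ling 52/30≈1.73, Chem 43/29≈1.48, Hist 23/16≈1.44, CS 17/25≈0.68, Phys 12/21≈0.571.
All 3 hours of Stats fit (value 53) ; 9 remain.
All 3 hours of Psych fit (value 19) ; 6 remain.
6 hours left: a 6/30 share of Ling gives 52×6/30 = 10.4.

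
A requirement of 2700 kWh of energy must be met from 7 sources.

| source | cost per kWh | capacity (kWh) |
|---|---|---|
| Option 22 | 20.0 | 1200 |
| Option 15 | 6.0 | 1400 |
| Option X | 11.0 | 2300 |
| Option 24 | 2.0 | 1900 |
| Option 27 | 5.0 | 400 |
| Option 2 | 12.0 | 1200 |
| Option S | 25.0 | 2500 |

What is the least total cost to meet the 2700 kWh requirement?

8200

Cheapest first:
Option 24 at 2.0: take all 1900 kWh — 800 still needed.
Option 27 (5.0): use full 400 — 400 kWh to go.
Option 15 at 6.0: take 400 of its 1400 — requirement met.
Option X, Option 2, Option 22, Option S: unused.
Cost = 1900×2.0 + 400×5.0 + 400×6.0 = 8200.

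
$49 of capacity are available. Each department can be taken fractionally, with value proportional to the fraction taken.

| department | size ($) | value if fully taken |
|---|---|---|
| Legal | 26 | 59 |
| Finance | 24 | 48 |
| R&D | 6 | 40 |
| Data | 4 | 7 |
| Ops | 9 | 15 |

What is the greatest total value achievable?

133

Best value per unit of size first: R&D 40/6≈6.67, Legal 59/26≈2.27, Finance 48/24≈2, Data 7/4≈1.75, Ops 15/9≈1.67.
All 6 $ of R&D fit (value 40) — 43 remain.
Take all of Legal (26 $, value 59) — 17 $ left.
Fill the last 17 $ with part of Finance: 17/24 of it earns 34.
Total value = 133.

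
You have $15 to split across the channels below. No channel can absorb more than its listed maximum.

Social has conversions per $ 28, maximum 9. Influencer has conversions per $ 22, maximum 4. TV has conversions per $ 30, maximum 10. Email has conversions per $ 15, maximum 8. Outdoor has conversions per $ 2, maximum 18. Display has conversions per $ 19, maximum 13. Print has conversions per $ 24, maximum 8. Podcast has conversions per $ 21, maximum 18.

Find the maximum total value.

440

Highest conversions per $ first: TV 30 > Social 28 > Print 24 > Influencer 22 > Podcast 21 > Display 19 > Email 15 > Outdoor 2.
Give TV 10 to hit its cap of 10 — 5 left.
Social: +5 (room for 9) → 5. Pool exhausted.
Total = 28×5 + 30×10 = 440.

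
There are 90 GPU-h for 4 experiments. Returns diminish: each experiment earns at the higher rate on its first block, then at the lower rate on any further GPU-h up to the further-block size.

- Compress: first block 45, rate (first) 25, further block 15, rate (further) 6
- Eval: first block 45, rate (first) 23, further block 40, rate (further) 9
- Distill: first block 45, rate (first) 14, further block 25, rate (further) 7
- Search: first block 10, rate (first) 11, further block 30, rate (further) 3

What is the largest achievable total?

Rank every tier by rate: Compress/T1 25 > Eval/T1 23 > Distill/T1 14 > Search/T1 11 > Eval/T2 9 > Distill/T2 7 > Compress/T2 6 > Search/T2 3.
Compress T1 at 25: fill all 45 ; 45 left.
Eval/T1 (23): +45 ; 0 left.
Total = 25×45 + 23×45 = 2160.

2160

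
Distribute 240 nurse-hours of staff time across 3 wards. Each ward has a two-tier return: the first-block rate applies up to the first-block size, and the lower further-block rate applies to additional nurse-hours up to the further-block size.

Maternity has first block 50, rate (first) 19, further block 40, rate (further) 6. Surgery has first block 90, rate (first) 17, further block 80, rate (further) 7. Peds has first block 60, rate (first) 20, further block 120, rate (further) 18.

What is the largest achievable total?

Treat each block as its own option and order by rate: Peds/first 20 > Maternity/first 19 > Peds/second 18 > Surgery/first 17 > Surgery/second 7 > Maternity/second 6.
Peds/first (20): +60 — 180 left.
Maternity/first (19): +50 — 130 left.
Fill Peds second block (120 at 18) — 10 left.
Surgery/first: +10 of 90 at 17; pool empty.
Total = 20×60 + 19×50 + 18×120 + 17×10 = 4480.

4480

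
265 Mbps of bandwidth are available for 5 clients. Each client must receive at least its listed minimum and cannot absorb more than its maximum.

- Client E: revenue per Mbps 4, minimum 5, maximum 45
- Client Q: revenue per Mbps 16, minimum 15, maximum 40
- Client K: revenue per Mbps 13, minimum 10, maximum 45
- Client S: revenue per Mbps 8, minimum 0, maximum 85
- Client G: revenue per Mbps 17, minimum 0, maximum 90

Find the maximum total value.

Meeting every minimum uses 5+15+10+0+0 = 30 Mbps, leaving 235.
Order the clients by revenue per Mbps: Client G 17 > Client Q 16 > Client K 13 > Client S 8 > Client E 4.
Client G: +90 to 90 (cap) ; 145 left.
Client Q takes 25 more to reach its cap of 40 ; 120 left.
Give Client K 35 more to hit its cap of 45 ; 85 left.
Client S: +85 to 85 (cap) ; 0 left.
Total = 4×5 + 16×40 + 13×45 + 8×85 + 17×90 = 3455.

3455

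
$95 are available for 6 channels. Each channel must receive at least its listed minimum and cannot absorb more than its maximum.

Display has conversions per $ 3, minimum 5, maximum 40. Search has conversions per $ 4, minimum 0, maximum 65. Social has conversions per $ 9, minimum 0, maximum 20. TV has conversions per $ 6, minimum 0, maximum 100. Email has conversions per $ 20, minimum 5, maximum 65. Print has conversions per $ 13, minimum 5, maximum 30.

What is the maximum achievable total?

1640

Meeting every minimum uses 5+0+0+0+5+5 = 15 $, leaving 80.
Highest conversions per $ first: Email 20 > Print 13 > Social 9 > TV 6 > Search 4 > Display 3.
Email: +60 to 65 (cap) → 20 left.
Print: +20 (room for 25) → 25. Pool exhausted.
Total = 3×5 + 20×65 + 13×25 = 1640.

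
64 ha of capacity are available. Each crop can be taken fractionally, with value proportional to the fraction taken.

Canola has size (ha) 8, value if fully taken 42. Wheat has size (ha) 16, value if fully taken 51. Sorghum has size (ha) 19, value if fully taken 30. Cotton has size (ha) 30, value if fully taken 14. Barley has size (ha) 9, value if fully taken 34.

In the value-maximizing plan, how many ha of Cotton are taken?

Best value per unit of size first: Canola 42/8≈5.25, Barley 34/9≈3.78, Wheat 51/16≈3.19, Sorghum 30/19≈1.58, Cotton 14/30≈0.467.
All 8 ha of Canola fit (value 42) → 56 remain.
All 9 ha of Barley fit (value 34) → 47 remain.
Take all of Wheat (16 ha, value 51) → 31 ha left.
All 19 ha of Sorghum fit (value 30) → 12 remain.
Fill the last 12 ha with part of Cotton: 12/30 of it earns 5.6.

12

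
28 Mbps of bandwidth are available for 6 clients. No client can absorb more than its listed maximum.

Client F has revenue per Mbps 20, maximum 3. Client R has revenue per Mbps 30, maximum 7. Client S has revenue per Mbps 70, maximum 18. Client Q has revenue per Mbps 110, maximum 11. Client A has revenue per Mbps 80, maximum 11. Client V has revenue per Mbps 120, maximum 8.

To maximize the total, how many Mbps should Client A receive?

Order the clients by revenue per Mbps: Client V 120 > Client Q 110 > Client A 80 > Client S 70 > Client R 30 > Client F 20.
Client V: +8 to 8 (cap) — 20 left.
Give Client Q 11 to hit its cap of 11 — 9 left.
Client A has room for 11 but only 9 remain, so it gets 9.

9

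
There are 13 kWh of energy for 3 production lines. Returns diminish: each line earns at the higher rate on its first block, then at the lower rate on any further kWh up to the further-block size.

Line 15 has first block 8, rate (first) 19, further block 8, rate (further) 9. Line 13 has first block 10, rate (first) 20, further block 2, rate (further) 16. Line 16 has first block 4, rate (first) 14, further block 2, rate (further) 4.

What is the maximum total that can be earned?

257

Treat each block as its own option and order by rate: Line 13/tier1 20 > Line 15/tier1 19 > Line 13/tier2 16 > Line 16/tier1 14 > Line 15/tier2 9 > Line 16/tier2 4.
Line 13/tier1 (20): +10 ; 3 left.
Line 15 tier1 at 19: only 3 left, fill 3.
Total = 20×10 + 19×3 = 257.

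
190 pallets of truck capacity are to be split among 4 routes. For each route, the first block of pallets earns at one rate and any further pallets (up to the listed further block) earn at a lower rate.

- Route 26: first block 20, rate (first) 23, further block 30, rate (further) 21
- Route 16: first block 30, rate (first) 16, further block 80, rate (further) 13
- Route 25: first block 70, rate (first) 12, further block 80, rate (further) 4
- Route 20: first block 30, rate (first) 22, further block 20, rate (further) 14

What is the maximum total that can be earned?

Order all 8 blocks by rate: Route 26/tier1 23 > Route 20/tier1 22 > Route 26/tier2 21 > Route 16/tier1 16 > Route 20/tier2 14 > Route 16/tier2 13 > Route 25/tier1 12 > Route 25/tier2 4.
Fill Route 26 tier1 block (20 at 23) — 170 left.
Route 20 tier1 at 22: fill all 30 — 140 left.
Route 26/tier2 (21): +30 — 110 left.
Fill Route 16 tier1 block (30 at 16) — 80 left.
Route 20/tier2 (14): +20 — 60 left.
Route 16 tier2 at 13: only 60 left, fill 60.
Total = 23×20 + 22×30 + 21×30 + 16×30 + 14×20 + 13×60 = 3290.

3290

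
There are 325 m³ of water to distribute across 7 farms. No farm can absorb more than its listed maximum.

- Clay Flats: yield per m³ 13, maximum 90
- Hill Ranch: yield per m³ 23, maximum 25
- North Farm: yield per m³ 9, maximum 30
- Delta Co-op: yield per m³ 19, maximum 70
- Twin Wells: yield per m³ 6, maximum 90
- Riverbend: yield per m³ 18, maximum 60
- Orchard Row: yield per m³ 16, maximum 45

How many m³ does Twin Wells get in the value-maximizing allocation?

Order the farms by yield per m³: Hill Ranch 23 > Delta Co-op 19 > Riverbend 18 > Orchard Row 16 > Clay Flats 13 > North Farm 9 > Twin Wells 6.
Hill Ranch: +25 to 25 (cap) → 300 left.
Give Delta Co-op 70 to hit its cap of 70 → 230 left.
Give Riverbend 60 to hit its cap of 60 → 170 left.
Give Orchard Row 45 to hit its cap of 45 → 125 left.
Clay Flats takes 90 to reach its cap of 90 → 35 left.
Give North Farm 30 to hit its cap of 30 → 5 left.
Only 5 left; Twin Wells takes them to reach 5.

5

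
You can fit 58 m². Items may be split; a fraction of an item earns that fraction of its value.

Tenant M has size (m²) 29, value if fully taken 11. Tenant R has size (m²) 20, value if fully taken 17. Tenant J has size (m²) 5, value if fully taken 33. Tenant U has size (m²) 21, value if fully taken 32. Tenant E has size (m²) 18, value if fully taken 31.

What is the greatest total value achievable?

Sort by value density: Tenant J 33/5≈6.6, Tenant E 31/18≈1.72, Tenant U 32/21≈1.52, Tenant R 17/20≈0.85, Tenant M 11/29≈0.379.
Tenant J: take in full, 5 m² for value 33 — 53 left.
Take all of Tenant E (18 m², value 31) — 35 m² left.
Tenant U: take in full, 21 m² for value 32 — 14 left.
Fill the last 14 m² with part of Tenant R: 14/20 of it earns 11.9.
Total value = 107.9.

107.9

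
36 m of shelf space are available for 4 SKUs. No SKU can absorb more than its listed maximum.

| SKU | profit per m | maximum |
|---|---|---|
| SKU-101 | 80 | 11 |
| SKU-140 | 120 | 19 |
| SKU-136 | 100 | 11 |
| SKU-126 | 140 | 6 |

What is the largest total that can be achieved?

Order the SKUs by profit per m: SKU-126 140 > SKU-140 120 > SKU-136 100 > SKU-101 80.
SKU-126: +6 to 6 (cap) ; 30 left.
SKU-140: +19 to 19 (cap) ; 11 left.
SKU-136: +11 to 11 (cap) ; 0 left.
Total = 120×19 + 100×11 + 140×6 = 4220.

4220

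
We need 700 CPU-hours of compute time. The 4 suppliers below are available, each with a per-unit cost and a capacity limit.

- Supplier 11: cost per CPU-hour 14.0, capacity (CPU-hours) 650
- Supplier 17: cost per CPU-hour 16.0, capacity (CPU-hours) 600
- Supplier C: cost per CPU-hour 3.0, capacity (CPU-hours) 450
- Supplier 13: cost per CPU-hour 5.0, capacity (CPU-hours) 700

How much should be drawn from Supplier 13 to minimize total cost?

Fill from the cheapest supplier first.
Supplier C at 3.0: take all 450 CPU-hours — 250 still needed.
Supplier 13 (5.0): take the remaining 250 — done.
Supplier 11, Supplier 17: unused.

250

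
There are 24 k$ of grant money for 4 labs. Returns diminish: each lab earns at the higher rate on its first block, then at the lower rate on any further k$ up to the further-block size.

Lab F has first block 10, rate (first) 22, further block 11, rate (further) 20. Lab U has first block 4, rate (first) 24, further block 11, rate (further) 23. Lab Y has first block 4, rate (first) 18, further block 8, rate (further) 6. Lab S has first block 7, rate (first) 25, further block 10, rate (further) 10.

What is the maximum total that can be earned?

Rank every tier by rate: Lab S/tier1 25 > Lab U/tier1 24 > Lab U/tier2 23 > Lab F/tier1 22 > Lab F/tier2 20 > Lab Y/tier1 18 > Lab S/tier2 10 > Lab Y/tier2 6.
Lab S tier1 at 25: fill all 7 → 17 left.
Lab U/tier1 (24): +4 → 13 left.
Lab U tier2 at 23: fill all 11 → 2 left.
Lab F/tier1: +2 of 10 at 22; pool empty.
Total = 25×7 + 24×4 + 23×11 + 22×2 = 568.

568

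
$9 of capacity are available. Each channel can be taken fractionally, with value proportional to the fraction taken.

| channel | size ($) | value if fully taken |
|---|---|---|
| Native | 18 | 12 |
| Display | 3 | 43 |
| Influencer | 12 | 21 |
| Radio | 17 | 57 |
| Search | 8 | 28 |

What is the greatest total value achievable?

64

Best value per unit of size first: Display 43/3≈14.3, Search 28/8≈3.5, Radio 57/17≈3.35, Influencer 21/12≈1.75, Native 12/18≈0.667.
All 3 $ of Display fit (value 43) → 6 remain.
6 $ left: a 6/8 share of Search gives 28×6/8 = 21.
Total value = 64.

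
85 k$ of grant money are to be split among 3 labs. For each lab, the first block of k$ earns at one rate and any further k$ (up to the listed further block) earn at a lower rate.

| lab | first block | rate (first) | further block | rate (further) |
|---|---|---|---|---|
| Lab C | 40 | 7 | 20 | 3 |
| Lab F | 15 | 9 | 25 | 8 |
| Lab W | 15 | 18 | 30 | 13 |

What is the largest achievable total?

995

Order all 6 blocks by rate: Lab W/tier1 18 > Lab W/tier2 13 > Lab F/tier1 9 > Lab F/tier2 8 > Lab C/tier1 7 > Lab C/tier2 3.
Lab W/tier1 (18): +15 → 70 left.
Lab W tier2 at 13: fill all 30 → 40 left.
Lab F/tier1 (9): +15 → 25 left.
Lab F/tier2 (8): +25 → 0 left.
Total = 18×15 + 13×30 + 9×15 + 8×25 = 995.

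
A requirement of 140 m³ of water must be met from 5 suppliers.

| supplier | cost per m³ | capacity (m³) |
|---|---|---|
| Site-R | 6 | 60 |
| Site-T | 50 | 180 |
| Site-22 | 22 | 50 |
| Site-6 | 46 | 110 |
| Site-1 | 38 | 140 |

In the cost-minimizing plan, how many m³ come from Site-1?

30

Cheapest first:
Take 60 from Site-R at 6 — need 80 more.
Take 50 from Site-22 at 22 — need 30 more.
Take 30 from Site-1 at 38 to finish.
Site-6, Site-T: unused.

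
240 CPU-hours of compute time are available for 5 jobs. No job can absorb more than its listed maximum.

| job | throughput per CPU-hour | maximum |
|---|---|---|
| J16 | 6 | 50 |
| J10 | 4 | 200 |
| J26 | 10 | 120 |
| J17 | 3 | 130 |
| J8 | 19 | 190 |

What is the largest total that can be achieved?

4110

Order the jobs by throughput per CPU-hour: J8 19 > J26 10 > J16 6 > J10 4 > J17 3.
J8: +190 to 190 (cap) → 50 left.
J26 has room for 120 but only 50 remain, so it gets 50.
Total = 10×50 + 19×190 = 4110.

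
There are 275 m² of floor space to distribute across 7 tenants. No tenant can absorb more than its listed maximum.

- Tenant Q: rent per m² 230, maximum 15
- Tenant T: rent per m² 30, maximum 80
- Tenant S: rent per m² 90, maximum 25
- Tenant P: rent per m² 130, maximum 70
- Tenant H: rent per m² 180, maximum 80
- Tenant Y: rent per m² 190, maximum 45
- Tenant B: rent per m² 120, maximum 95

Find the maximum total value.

43300

Order the tenants by rent per m²: Tenant Q 230 > Tenant Y 190 > Tenant H 180 > Tenant P 130 > Tenant B 120 > Tenant S 90 > Tenant T 30.
Tenant Q takes 15 to reach its cap of 15 — 260 left.
Tenant Y takes 45 to reach its cap of 45 — 215 left.
Tenant H: +80 to 80 (cap) — 135 left.
Give Tenant P 70 to hit its cap of 70 — 65 left.
Tenant B has room for 95 but only 65 remain, so it gets 65.
Total = 230×15 + 130×70 + 180×80 + 190×45 + 120×65 = 43300.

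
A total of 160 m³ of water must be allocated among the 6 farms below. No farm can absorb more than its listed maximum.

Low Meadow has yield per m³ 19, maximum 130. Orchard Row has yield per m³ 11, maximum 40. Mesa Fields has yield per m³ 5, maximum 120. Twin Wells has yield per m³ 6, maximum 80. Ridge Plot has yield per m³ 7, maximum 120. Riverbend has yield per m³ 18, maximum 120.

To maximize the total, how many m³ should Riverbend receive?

30

Order the farms by yield per m³: Low Meadow 19 > Riverbend 18 > Orchard Row 11 > Ridge Plot 7 > Twin Wells 6 > Mesa Fields 5.
Low Meadow: +130 to 130 (cap) ; 30 left.
Riverbend has room for 120 but only 30 remain, so it gets 30.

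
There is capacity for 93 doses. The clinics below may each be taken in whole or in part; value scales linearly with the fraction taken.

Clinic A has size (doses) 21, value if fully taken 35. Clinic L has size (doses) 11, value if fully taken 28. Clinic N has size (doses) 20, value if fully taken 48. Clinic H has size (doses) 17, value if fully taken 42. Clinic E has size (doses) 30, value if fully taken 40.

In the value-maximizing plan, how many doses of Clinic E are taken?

24

Sort by value density: Clinic L 28/11≈2.55, Clinic H 42/17≈2.47, Clinic N 48/20≈2.4, Clinic A 35/21≈1.67, Clinic E 40/30≈1.33.
Clinic L: take in full, 11 doses for value 28 ; 82 left.
Take all of Clinic H (17 doses, value 42) ; 65 doses left.
Take all of Clinic N (20 doses, value 48) ; 45 doses left.
All 21 doses of Clinic A fit (value 35) ; 24 remain.
Fill the last 24 doses with part of Clinic E: 24/30 of it earns 32.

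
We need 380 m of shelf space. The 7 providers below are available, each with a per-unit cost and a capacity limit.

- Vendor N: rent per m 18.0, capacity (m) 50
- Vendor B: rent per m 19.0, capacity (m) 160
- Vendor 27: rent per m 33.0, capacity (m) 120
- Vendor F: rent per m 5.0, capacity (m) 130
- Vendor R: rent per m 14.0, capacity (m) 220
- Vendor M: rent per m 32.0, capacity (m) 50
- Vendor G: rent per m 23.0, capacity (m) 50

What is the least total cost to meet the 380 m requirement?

4270

Use providers in increasing cost order.
Vendor F at 5.0: take all 130 m → 250 still needed.
Vendor R at 14.0: take all 220 m → 30 still needed.
Vendor N (18.0): take the remaining 30 → done.
Vendor B, Vendor G, Vendor M, Vendor 27: unused.
Cost = 130×5.0 + 220×14.0 + 30×18.0 = 4270.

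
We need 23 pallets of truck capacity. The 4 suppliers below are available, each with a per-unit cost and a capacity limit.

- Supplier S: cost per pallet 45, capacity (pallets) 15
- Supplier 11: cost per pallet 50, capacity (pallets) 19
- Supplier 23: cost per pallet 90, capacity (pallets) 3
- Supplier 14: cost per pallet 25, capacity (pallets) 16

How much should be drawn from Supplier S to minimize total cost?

7

Fill from the cheapest supplier first.
Supplier 14 (25): use full 16 → 7 pallets to go.
Take 7 from Supplier S at 45 to finish.
Supplier 11, Supplier 23: unused.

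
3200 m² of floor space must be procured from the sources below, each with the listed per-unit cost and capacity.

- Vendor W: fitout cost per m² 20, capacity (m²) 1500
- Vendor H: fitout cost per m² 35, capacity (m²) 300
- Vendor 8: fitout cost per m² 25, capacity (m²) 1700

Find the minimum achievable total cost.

Cheapest first:
Take 1500 from Vendor W at 20 ; need 1700 more.
Vendor 8 at 25: take all 1700 m² ; 0 still needed.
Vendor H: unused.
Cost = 1500×20 + 1700×25 = 72500.

72500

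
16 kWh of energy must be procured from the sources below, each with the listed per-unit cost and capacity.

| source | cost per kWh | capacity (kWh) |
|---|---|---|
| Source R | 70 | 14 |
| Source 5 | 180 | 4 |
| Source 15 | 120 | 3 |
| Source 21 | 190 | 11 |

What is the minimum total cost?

1220

Cheapest first:
Source R at 70: take all 14 kWh — 2 still needed.
Source 15 (120): take the remaining 2 — done.
Source 5, Source 21: unused.
Cost = 14×70 + 2×120 = 1220.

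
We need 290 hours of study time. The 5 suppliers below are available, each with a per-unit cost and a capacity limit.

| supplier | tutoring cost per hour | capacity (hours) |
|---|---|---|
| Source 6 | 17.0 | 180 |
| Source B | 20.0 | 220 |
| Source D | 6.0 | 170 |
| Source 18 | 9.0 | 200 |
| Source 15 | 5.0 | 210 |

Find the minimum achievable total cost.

Use suppliers in increasing cost order.
Take 210 from Source 15 at 5.0 → need 80 more.
Take 80 from Source D at 6.0 to finish.
Source 18, Source 6, Source B: unused.
Cost = 210×5.0 + 80×6.0 = 1530.

1530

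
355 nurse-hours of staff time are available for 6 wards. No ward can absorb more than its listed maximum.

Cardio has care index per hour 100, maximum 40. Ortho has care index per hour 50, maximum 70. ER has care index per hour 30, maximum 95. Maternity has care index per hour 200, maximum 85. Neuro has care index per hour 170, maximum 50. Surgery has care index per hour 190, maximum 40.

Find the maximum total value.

42700

Order the wards by care index per hour: Maternity 200 > Surgery 190 > Neuro 170 > Cardio 100 > Ortho 50 > ER 30.
Maternity takes 85 to reach its cap of 85 — 270 left.
Surgery takes 40 to reach its cap of 40 — 230 left.
Neuro: +50 to 50 (cap) — 180 left.
Cardio takes 40 to reach its cap of 40 — 140 left.
Ortho takes 70 to reach its cap of 70 — 70 left.
Only 70 left; ER takes them to reach 70.
Total = 100×40 + 50×70 + 30×70 + 200×85 + 170×50 + 190×40 = 42700.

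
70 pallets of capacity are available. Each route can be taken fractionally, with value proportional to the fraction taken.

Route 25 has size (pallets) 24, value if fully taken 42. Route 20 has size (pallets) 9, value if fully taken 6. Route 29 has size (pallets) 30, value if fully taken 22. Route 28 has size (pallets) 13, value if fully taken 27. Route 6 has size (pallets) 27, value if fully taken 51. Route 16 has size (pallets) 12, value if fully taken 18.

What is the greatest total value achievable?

129

Sort by value density: Route 28 27/13≈2.08, Route 6 51/27≈1.89, Route 25 42/24≈1.75, Route 16 18/12≈1.5, Route 29 22/30≈0.733, Route 20 6/9≈0.667.
Take all of Route 28 (13 pallets, value 27) ; 57 pallets left.
Take all of Route 6 (27 pallets, value 51) ; 30 pallets left.
All 24 pallets of Route 25 fit (value 42) ; 6 remain.
Only 6 pallets remain; take 6/12 of Route 16 for value 18×6/12 = 9.
Total value = 129.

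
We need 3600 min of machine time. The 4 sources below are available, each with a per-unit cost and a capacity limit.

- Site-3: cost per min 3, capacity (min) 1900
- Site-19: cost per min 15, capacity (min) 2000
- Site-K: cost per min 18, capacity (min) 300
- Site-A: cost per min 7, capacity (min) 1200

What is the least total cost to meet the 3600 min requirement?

21600

Use sources in increasing cost order.
Site-3 at 3: take all 1900 min → 1700 still needed.
Take 1200 from Site-A at 7 → need 500 more.
Site-19 (15): take the remaining 500 → done.
Site-K: unused.
Cost = 1900×3 + 1200×7 + 500×15 = 21600.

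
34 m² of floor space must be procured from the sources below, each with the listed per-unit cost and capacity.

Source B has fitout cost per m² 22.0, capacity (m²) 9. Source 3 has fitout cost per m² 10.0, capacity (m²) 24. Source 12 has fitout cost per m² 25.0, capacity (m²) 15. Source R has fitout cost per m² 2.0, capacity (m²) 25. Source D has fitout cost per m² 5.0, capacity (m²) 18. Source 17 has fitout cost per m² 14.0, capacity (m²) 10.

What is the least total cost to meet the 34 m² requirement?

95

Fill from the cheapest source first.
Take 25 from Source R at 2.0 → need 9 more.
Source D at 5.0: take 9 of its 18 → requirement met.
Source 3, Source 17, Source B, Source 12: unused.
Cost = 25×2.0 + 9×5.0 = 95.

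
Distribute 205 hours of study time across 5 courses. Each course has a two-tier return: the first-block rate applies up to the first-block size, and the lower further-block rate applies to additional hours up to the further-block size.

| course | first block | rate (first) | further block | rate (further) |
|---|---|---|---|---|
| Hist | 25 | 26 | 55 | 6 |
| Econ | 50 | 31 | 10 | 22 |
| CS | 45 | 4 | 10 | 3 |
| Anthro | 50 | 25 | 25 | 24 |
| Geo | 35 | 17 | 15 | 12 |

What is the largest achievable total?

Rank every tier by rate: Econ/first 31 > Hist/first 26 > Anthro/first 25 > Anthro/second 24 > Econ/second 22 > Geo/first 17 > Geo/second 12 > Hist/second 6 > CS/first 4 > CS/second 3.
Econ first at 31: fill all 50 ; 155 left.
Hist first at 26: fill all 25 ; 130 left.
Anthro/first (25): +50 ; 80 left.
Anthro/second (24): +25 ; 55 left.
Econ second at 22: fill all 10 ; 45 left.
Fill Geo first block (35 at 17) ; 10 left.
10 remain; put them into Geo second at 12.
Total = 31×50 + 26×25 + 25×50 + 24×25 + 22×10 + 17×35 + 12×10 = 4985.

4985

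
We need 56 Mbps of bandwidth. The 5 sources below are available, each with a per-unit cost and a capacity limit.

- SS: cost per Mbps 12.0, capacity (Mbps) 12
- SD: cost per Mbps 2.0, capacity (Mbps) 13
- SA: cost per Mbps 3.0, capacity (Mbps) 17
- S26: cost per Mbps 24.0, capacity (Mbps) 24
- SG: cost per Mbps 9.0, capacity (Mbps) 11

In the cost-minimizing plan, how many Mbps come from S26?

3

Cheapest first:
SD at 2.0: take all 13 Mbps — 43 still needed.
SA (3.0): use full 17 — 26 Mbps to go.
Take 11 from SG at 9.0 — need 15 more.
Take 12 from SS at 12.0 — need 3 more.
Take 3 from S26 at 24.0 to finish.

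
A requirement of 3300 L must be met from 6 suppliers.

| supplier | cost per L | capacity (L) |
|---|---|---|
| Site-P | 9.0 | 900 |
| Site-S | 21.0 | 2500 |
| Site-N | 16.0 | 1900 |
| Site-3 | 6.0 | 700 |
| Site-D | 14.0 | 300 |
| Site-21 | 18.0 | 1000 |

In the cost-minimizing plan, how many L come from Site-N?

Fill from the cheapest supplier first.
Site-3 (6.0): use full 700 — 2600 L to go.
Site-P (9.0): use full 900 — 1700 L to go.
Site-D (14.0): use full 300 — 1400 L to go.
Site-N (16.0): take the remaining 1400 — done.
Site-21, Site-S: unused.

1400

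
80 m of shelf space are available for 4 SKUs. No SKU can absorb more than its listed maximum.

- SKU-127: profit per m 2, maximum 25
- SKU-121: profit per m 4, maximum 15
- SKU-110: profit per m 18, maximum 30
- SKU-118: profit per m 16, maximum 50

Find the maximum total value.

Rank by profit per m: SKU-110 18 > SKU-118 16 > SKU-121 4 > SKU-127 2.
Give SKU-110 30 to hit its cap of 30 → 50 left.
SKU-118: +50 to 50 (cap) → 0 left.
Total = 18×30 + 16×50 = 1340.

1340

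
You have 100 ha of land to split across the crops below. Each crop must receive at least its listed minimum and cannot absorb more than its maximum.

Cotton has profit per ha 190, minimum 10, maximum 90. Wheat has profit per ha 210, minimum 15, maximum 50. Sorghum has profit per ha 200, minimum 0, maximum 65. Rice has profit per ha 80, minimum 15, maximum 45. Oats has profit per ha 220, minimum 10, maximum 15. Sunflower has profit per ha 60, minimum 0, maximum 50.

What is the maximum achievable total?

18900

Meeting every minimum uses 10+15+0+15+10+0 = 50 ha, leaving 50.
Rank by profit per ha: Oats 220 > Wheat 210 > Sorghum 200 > Cotton 190 > Rice 80 > Sunflower 60.
Oats: +5 to 15 (cap) — 45 left.
Wheat: +35 to 50 (cap) — 10 left.
Only 10 left; Sorghum takes them to reach 10.
Total = 190×10 + 210×50 + 200×10 + 80×15 + 220×15 = 18900.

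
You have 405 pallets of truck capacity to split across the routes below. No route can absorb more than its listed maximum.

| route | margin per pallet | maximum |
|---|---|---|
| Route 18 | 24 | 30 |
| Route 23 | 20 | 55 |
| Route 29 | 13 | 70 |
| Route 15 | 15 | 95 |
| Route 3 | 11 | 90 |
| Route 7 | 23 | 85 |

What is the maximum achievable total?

6880

Rank by margin per pallet: Route 18 24 > Route 7 23 > Route 23 20 > Route 15 15 > Route 29 13 > Route 3 11.
Give Route 18 30 to hit its cap of 30 → 375 left.
Route 7 takes 85 to reach its cap of 85 → 290 left.
Route 23: +55 to 55 (cap) → 235 left.
Route 15 takes 95 to reach its cap of 95 → 140 left.
Route 29: +70 to 70 (cap) → 70 left.
Route 3: +70 (room for 90) → 70. Pool exhausted.
Total = 24×30 + 20×55 + 13×70 + 15×95 + 11×70 + 23×85 = 6880.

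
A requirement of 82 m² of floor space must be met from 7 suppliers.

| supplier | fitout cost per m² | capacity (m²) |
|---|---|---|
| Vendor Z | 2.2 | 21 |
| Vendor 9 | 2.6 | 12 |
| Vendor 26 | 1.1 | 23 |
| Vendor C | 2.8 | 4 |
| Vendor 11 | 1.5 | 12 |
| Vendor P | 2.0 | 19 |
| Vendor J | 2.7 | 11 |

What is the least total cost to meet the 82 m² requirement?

145.7

Use suppliers in increasing cost order.
Vendor 26 at 1.1: take all 23 m² → 59 still needed.
Take 12 from Vendor 11 at 1.5 → need 47 more.
Take 19 from Vendor P at 2.0 → need 28 more.
Take 21 from Vendor Z at 2.2 → need 7 more.
Take 7 from Vendor 9 at 2.6 to finish.
Vendor J, Vendor C: unused.
Cost = 23×1.1 + 12×1.5 + 19×2.0 + 21×2.2 + 7×2.6 = 145.7.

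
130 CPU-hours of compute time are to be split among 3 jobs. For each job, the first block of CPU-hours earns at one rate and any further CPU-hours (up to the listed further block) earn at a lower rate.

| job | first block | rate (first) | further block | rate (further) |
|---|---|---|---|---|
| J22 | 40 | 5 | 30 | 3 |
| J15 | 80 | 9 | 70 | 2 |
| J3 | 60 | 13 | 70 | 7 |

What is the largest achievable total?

1410

Rank every tier by rate: J3/first 13 > J15/first 9 > J3/second 7 > J22/first 5 > J22/second 3 > J15/second 2.
J3 first at 13: fill all 60 → 70 left.
J15/first: +70 of 80 at 9; pool empty.
Total = 13×60 + 9×70 = 1410.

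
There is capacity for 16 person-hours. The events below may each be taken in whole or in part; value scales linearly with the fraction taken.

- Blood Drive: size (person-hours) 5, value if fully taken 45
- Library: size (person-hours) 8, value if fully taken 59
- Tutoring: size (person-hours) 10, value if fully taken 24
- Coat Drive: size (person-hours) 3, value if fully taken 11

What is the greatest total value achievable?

115

Best value per unit of size first: Blood Drive 45/5≈9, Library 59/8≈7.38, Coat Drive 11/3≈3.67, Tutoring 24/10≈2.4.
Blood Drive: take in full, 5 person-hours for value 45 — 11 left.
All 8 person-hours of Library fit (value 59) — 3 remain.
Coat Drive: take in full, 3 person-hours for value 11 — 0 left.
Total value = 115.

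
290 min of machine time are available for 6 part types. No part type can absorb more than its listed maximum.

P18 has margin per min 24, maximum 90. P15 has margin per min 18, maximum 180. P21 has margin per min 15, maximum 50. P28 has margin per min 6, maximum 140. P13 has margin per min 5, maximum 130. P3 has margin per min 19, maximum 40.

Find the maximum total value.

5800

Highest margin per min first: P18 24 > P3 19 > P15 18 > P21 15 > P28 6 > P13 5.
Give P18 90 to hit its cap of 90 ; 200 left.
P3: +40 to 40 (cap) ; 160 left.
Only 160 left; P15 takes them to reach 160.
Total = 24×90 + 18×160 + 19×40 = 5800.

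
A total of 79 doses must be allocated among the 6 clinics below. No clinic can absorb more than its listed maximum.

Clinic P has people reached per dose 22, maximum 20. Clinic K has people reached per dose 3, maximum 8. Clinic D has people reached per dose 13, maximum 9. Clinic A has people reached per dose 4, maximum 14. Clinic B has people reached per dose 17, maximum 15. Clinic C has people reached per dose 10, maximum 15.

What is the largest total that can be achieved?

1036

Highest people reached per dose first: Clinic P 22 > Clinic B 17 > Clinic D 13 > Clinic C 10 > Clinic A 4 > Clinic K 3.
Clinic P takes 20 to reach its cap of 20 — 59 left.
Give Clinic B 15 to hit its cap of 15 — 44 left.
Clinic D: +9 to 9 (cap) — 35 left.
Give Clinic C 15 to hit its cap of 15 — 20 left.
Clinic A takes 14 to reach its cap of 14 — 6 left.
Clinic K has room for 8 but only 6 remain, so it gets 6.
Total = 22×20 + 3×6 + 13×9 + 4×14 + 17×15 + 10×15 = 1036.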